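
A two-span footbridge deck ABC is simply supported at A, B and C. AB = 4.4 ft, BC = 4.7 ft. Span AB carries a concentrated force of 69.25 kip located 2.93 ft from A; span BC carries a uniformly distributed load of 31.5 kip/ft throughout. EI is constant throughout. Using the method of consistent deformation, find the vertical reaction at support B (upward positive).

R_B = 151.9 kip

Insert a hinge at B; M_B is the redundant, and each span becomes simply supported.
Rotations at B on the released spans (each span's end-slope, ×1/EI):
  span AB: point load 69.25 at a = 2.93: Pab(L + a)/(6LEI) = 82.81/EI
  span BC: UDL 31.5: wL³/(24EI) = 136.3/EI
  relative rotation θ_0 = (82.81 + 136.3)/EI = 219.1/EI
A unit hogging moment at B produces rotation L₁/(3EI) + L₂/(3EI) = 3.033/EI.
Compatibility: M_B·(L₁+L₂)/(3EI) = θ_0, giving M_B = 72.22 kip·ft (hogging).
Span AB, ΣM about A with M_B applied at B: R_B^{AB}·4.4 = 202.9 + 72.22, so R_B^{AB} = 62.53 kip and R_A = 69.25 − 62.53 = 6.721 kip.
Span BC, ΣM about C: R_B^{BC}·4.7 = 347.9 + 72.22, so R_B^{BC} = 89.39 kip and R_C = 148.1 − 89.39 = 58.66 kip.
R_B = 62.53 + 89.39 = 151.9 kip.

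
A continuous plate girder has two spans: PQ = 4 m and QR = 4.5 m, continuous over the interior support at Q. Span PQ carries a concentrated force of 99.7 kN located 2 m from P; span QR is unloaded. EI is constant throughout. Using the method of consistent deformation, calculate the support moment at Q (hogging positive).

M_Q = 35.19 kN·m

Insert a hinge at Q; M_Q is the redundant, and each span becomes simply supported.
End slopes at the hinge Q, treating each span as simply supported:
  span PQ: point load 99.7 at a = 2: Pab(L + a)/(6LEI) = 99.7/EI
  relative rotation θ_0 = (99.7 + 0)/EI = 99.7/EI
A unit hogging moment at Q produces rotation L₁/(3EI) + L₂/(3EI) = 2.833/EI.
Compatibility: M_Q·(L₁+L₂)/(3EI) = θ_0, giving M_Q = 35.19 kN·m (hogging).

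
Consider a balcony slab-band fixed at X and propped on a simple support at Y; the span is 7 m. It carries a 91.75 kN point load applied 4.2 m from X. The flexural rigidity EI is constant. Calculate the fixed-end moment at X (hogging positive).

M_X = 107.9 kN·m

Release the roller at Y. Primary structure: cantilever fixed at X.
Downward deflection at the released point Y due to the loads:
  point load 91.75 at a = 4.2: Pa²(3L − a)/(6EI) = 4532/EI
Tip deflection under a unit load at Y: L³/(3EI) = 114.3/EI.
Compatibility at Y: δ_0 − R_Y·δ_{YY} = 0, so R_Y = 4532/114.3 = 39.64 kN.
Moment equilibrium about X: M_X = Σ(load moments about X) − R_Y·L = 385.4 − 39.64×7 = 107.9 kN·m.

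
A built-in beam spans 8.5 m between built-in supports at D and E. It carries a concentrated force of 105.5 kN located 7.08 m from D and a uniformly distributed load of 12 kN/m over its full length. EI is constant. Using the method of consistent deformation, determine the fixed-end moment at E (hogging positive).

M_E = 176.2 kN·m

Take the two fixed-end moments M_D, M_E as redundants; the released structure is the simple span DE.
Simple-span end rotations at D and E under the given loads:
  at D: point load 105.5 at a = 7.08: Pab(L + b)/(6LEI) = 206.3/EI
  at E: point load 105.5 at a = 7.08: Pab(L + a)/(6LEI) = 324/EI
  at D: UDL 12: wL³/(24EI) = 307.1/EI
  at E: UDL 12: wL³/(24EI) = 307.1/EI
  θ_D0 = 513.4/EI,  θ_E0 = 631.1/EI
Flexibility coefficients: a unit moment at one end gives L/(3EI) there and L/(6EI) at the far end, so f₁₁ = f₂₂ = 2.833/EI and f₁₂ = f₂₁ = 1.417/EI.
Compatibility — zero rotation at each built-in end:
  2.833 M_D + 1.417 M_E = 513.4
  1.417 M_D + 2.833 M_E = 631.1
Solving the pair gives M_D = 93.1 kN·m and M_E = 176.2 kN·m (hogging).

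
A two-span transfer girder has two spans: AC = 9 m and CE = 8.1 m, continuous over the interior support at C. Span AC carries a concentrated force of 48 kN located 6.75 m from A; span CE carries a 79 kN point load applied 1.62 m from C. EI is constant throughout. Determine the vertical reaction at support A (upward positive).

R_A = 3.005 kN

Release continuity at C by inserting a hinge; the redundant is the internal moment M_C. The primary structure is two simply-supported spans AC and CE.
Discontinuity in slope at C on the released structure — sum the simple-span end rotations:
  span AC: point load 48 at a = 6.75: Pab(L + a)/(6LEI) = 212.6/EI
  span CE: point load 79 at a = 1.62: Pab(L + b)/(6LEI) = 248.8/EI
  relative rotation θ_0 = (212.6 + 248.8)/EI = 461.4/EI
A unit hogging moment at C produces rotation L₁/(3EI) + L₂/(3EI) = 5.7/EI.
Slope continuity at C: θ_0 = M_C·5.7/EI, so M_C = 461.4/5.7 = 80.95 kN·m (hogging).
Span AC, ΣM about A with M_C applied at C: R_C^{AC}·9 = 324 + 80.95, so R_C^{AC} = 44.99 kN and R_A = 48 − 44.99 = 3.005 kN.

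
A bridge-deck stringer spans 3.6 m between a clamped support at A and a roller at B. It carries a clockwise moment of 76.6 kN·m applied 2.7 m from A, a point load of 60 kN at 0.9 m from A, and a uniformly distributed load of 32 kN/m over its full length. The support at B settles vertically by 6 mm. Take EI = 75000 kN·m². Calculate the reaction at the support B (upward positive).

R_B = 49.34 kN

Take the reaction at B as the redundant and release it; the primary structure is a cantilever fixed at A.
Primary-structure tip deflection at B by superposition:
  clockwise couple 76.6 at a = 2.7: M₀a(2L − a)/(2EI) = 465.3/EI
  point load 60 at a = 0.9: Pa²(3L − a)/(6EI) = 80.19/EI
  UDL 32: wL⁴/(8EI) = 671.8/EI
  δ_0 = 1217/EI
Flexibility coefficient — unit upward force at B: δ_{BB} = L³/(3EI) = 15.55/EI.
With EI = 75000 kN·m²: δ_0 = 0.016232 m and δ_{BB} = 0.000207 m/kN.
Compatibility — the beam at B must follow the support down by 0.006 m: δ_0 − R_B·δ_{BB} = 0.006, so R_B = (0.016232 − 0.006)/0.000207 = 49.34 kN.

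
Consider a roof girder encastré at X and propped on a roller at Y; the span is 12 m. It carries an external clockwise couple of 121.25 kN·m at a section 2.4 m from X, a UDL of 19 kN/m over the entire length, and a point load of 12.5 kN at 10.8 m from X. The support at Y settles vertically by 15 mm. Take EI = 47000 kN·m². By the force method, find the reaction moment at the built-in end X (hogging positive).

M_X = 419.9 kN·m

Take the reaction at Y as the redundant and release it; the primary structure is a cantilever fixed at X.
Downward deflection at the released point Y due to the loads:
  clockwise couple 121.25 at a = 2.4: M₀a(2L − a)/(2EI) = 3143/EI
  UDL 19: wL⁴/(8EI) = 49248/EI
  point load 12.5 at a = 10.8: Pa²(3L − a)/(6EI) = 6124/EI
  δ_0 = 58514/EI
Tip deflection under a unit load at Y: L³/(3EI) = 576/EI.
With EI = 47000 kN·m²: δ_0 = 1.245 m and δ_{YY} = 0.012255 m/kN.
Compatibility — the beam at Y must follow the support down by 0.015 m: δ_0 − R_Y·δ_{YY} = 0.015, so R_Y = (1.245 − 0.015)/0.012255 = 100.4 kN.
Moment equilibrium about X: M_X = Σ(load moments about X) − R_Y·L = 1624 − 100.4×12 = 419.9 kN·m.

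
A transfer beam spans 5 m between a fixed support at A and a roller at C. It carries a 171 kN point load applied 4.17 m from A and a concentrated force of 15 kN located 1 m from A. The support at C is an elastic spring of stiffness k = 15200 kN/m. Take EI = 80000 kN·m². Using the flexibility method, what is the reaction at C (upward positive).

R_C = 115.1 kN

Choose R_C as the redundant. The primary structure is the cantilever fixed at A.
Downward deflection at the released point C due to the loads:
  point load 171 at a = 4.17: Pa²(3L − a)/(6EI) = 5367/EI
  point load 15 at a = 1: Pa²(3L − a)/(6EI) = 35/EI
  δ_0 = 5402/EI
Flexibility coefficient — unit upward force at C: δ_{CC} = L³/(3EI) = 41.67/EI.
With EI = 80000 kN·m²: δ_0 = 0.067527 m and δ_{CC} = 0.000521 m/kN.
Compatibility — the spring shortens by R_C/k under the reaction it provides: δ_0 − R_C·δ_{CC} = R_C/k. With 1/k = 0.000066 m/kN, R_C = δ_0 / (δ_{CC} + 1/k) = 0.067527 / (0.000521 + 0.000066) = 115.1 kN.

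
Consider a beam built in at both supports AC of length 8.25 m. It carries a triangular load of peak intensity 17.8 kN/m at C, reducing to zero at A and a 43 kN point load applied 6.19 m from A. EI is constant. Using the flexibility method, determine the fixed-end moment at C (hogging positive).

Release both end moments; the primary structure is a simply-supported span AC with redundants M_A and M_C.
End rotations of the released simple span under the applied load (×1/EI):
  at A: triangular load, peak 17.8: 7w₀L³/(360EI) = 194.3/EI
  at C: triangular load, peak 17.8: w₀L³/(45EI) = 222.1/EI
  at A: point load 43 at a = 6.19: Pab(L + b)/(6LEI) = 114.2/EI
  at C: point load 43 at a = 6.19: Pab(L + a)/(6LEI) = 160/EI
  θ_A0 = 308.6/EI,  θ_C0 = 382.1/EI
Flexibility coefficients: a unit moment at one end gives L/(3EI) there and L/(6EI) at the far end, so f₁₁ = f₂₂ = 2.75/EI and f₁₂ = f₂₁ = 1.375/EI.
Compatibility — zero rotation at each built-in end:
  2.75 M_A + 1.375 M_C = 308.6
  1.375 M_A + 2.75 M_C = 382.1
Solving the pair gives M_A = 56.98 kN·m and M_C = 110.4 kN·m (hogging).

M_C = 110.4 kN·m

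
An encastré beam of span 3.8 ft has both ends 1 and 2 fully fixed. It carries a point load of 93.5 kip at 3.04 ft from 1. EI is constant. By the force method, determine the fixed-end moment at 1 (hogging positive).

M_1 = 11.37 kip·ft

Take the two fixed-end moments M_1, M_2 as redundants; the released structure is the simple span 12.
Simple-span end rotations at 1 and 2 under the given loads:
  at 1: point load 93.5 at a = 3.04: Pab(L + b)/(6LEI) = 43.2/EI
  at 2: point load 93.5 at a = 3.04: Pab(L + a)/(6LEI) = 64.81/EI
  θ_10 = 43.2/EI,  θ_20 = 64.81/EI
Flexibility coefficients: a unit moment at one end gives L/(3EI) there and L/(6EI) at the far end, so f₁₁ = f₂₂ = 1.267/EI and f₁₂ = f₂₁ = 0.6333/EI.
Compatibility — zero rotation at each built-in end:
  1.267 M_1 + 0.6333 M_2 = 43.2
  0.6333 M_1 + 1.267 M_2 = 64.81
Solving the pair gives M_1 = 11.37 kip·ft and M_2 = 45.48 kip·ft (hogging).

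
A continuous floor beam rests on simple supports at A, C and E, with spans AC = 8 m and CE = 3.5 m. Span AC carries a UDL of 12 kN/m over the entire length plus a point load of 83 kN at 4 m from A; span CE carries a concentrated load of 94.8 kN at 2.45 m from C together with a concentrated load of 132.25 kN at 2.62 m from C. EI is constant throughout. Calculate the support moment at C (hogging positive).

M_C = 183.8 kN·m

Take M_C as the redundant. Released structure: two simple spans AC and CE with a hinge at C.
Discontinuity in slope at C on the released structure — sum the simple-span end rotations:
  span AC: UDL 12: wL³/(24EI) = 256/EI
  span AC: point load 83 at a = 4: Pab(L + a)/(6LEI) = 332/EI
  span CE: point load 94.8 at a = 2.45: Pab(L + b)/(6LEI) = 52.84/EI
  span CE: point load 132.25 at a = 2.62: Pab(L + b)/(6LEI) = 63.6/EI
  relative rotation θ_0 = (588 + 116.4)/EI = 704.4/EI
A unit hogging moment at C produces rotation L₁/(3EI) + L₂/(3EI) = 3.833/EI.
Slope continuity at C: θ_0 = M_C·3.833/EI, so M_C = 704.4/3.833 = 183.8 kN·m (hogging).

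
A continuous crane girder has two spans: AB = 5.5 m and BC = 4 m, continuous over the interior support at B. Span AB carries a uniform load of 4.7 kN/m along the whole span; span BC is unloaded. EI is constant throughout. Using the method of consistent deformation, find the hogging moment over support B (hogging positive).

M_B = 10.29 kN·m

Release continuity at B by inserting a hinge; the redundant is the internal moment M_B. The primary structure is two simply-supported spans AB and BC.
End slopes at the hinge B, treating each span as simply supported:
  span AB: UDL 4.7: wL³/(24EI) = 32.58/EI
  relative rotation θ_0 = (32.58 + 0)/EI = 32.58/EI
A unit hogging moment at B produces rotation L₁/(3EI) + L₂/(3EI) = 3.167/EI.
Compatibility: M_B·(L₁+L₂)/(3EI) = θ_0, giving M_B = 10.29 kN·m (hogging).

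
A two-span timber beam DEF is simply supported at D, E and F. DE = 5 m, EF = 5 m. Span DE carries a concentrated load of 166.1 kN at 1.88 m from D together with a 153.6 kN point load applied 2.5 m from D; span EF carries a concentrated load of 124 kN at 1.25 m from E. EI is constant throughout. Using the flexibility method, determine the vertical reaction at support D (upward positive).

R_D = 142.5 kN

Take M_E as the redundant. Released structure: two simple spans DE and EF with a hinge at E.
Discontinuity in slope at E on the released structure — sum the simple-span end rotations:
  span DE: point load 166.1 at a = 1.88: Pab(L + a)/(6LEI) = 223.4/EI
  span DE: point load 153.6 at a = 2.5: Pab(L + a)/(6LEI) = 240/EI
  span EF: point load 124 at a = 1.25: Pab(L + b)/(6LEI) = 169.5/EI
  relative rotation θ_0 = (463.4 + 169.5)/EI = 633/EI
A unit hogging moment at E produces rotation L₁/(3EI) + L₂/(3EI) = 3.333/EI.
Compatibility: M_E·(L₁+L₂)/(3EI) = θ_0, giving M_E = 189.9 kN·m (hogging).
Span DE, ΣM about D with M_E applied at E: R_E^{DE}·5 = 696.3 + 189.9, so R_E^{DE} = 177.2 kN and R_D = 319.7 − 177.2 = 142.5 kN.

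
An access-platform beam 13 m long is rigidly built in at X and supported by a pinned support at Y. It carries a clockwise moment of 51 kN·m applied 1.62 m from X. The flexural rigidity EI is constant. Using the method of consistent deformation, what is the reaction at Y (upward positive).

R_Y = 1.375 kN

Remove the prop at Y; the released (primary) structure is a cantilever built in at X.
Free-end deflection of the primary structure under the applied loading (downward +):
  clockwise couple 51 at a = 1.62: M₀a(2L − a)/(2EI) = 1007/EI
Tip deflection under a unit load at Y: L³/(3EI) = 732.3/EI.
The prop prevents deflection at Y: R_Y = δ_0/δ_{YY} = 1007/732.3 = 1.375 kN.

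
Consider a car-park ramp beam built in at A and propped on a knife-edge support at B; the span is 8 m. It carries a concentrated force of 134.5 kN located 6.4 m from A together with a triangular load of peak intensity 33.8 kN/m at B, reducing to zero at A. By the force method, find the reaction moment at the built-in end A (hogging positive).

M_A = 229.5 kN·m

Choose R_B as the redundant. The primary structure is the cantilever fixed at A.
Deflection at B on the released cantilever, summing each load's contribution:
  point load 134.5 at a = 6.4: Pa²(3L − a)/(6EI) = 16160/EI
  triangular load, peak 33.8 at the free end: 11w₀L⁴/(120EI) = 12691/EI
  δ_0 = 28851/EI
Flexibility coefficient — unit upward force at B: δ_{BB} = L³/(3EI) = 170.7/EI.
The prop prevents deflection at B: R_B = δ_0/δ_{BB} = 28851/170.7 = 169 kN.
Moment equilibrium about A: M_A = Σ(load moments about A) − R_B·L = 1582 − 169×8 = 229.5 kN·m.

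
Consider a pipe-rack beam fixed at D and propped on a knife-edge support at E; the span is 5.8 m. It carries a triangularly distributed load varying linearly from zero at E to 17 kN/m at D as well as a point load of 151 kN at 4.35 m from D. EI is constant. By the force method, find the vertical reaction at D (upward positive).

R_D = 94.89 kN

Release the roller at E. Primary structure: cantilever fixed at D.
Deflection at E on the released cantilever, summing each load's contribution:
  triangular load, peak 17 at the fixed end: w₀L⁴/(30EI) = 641.3/EI
  point load 151 at a = 4.35: Pa²(3L − a)/(6EI) = 6215/EI
  δ_0 = 6856/EI
Tip deflection under a unit load at E: L³/(3EI) = 65.04/EI.
The prop prevents deflection at E: R_E = δ_0/δ_{EE} = 6856/65.04 = 105.4 kN.
Vertical equilibrium: R_D = ΣP − R_E = 200.3 − 105.4 = 94.89 kN.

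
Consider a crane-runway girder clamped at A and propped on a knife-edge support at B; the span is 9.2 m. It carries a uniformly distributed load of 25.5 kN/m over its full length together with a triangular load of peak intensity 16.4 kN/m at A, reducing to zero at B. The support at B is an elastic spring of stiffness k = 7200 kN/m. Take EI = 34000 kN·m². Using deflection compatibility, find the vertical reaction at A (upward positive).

R_A = 208.8 kN

Remove the prop at B; the released (primary) structure is a cantilever built in at A.
Primary-structure tip deflection at B by superposition:
  UDL 25.5: wL⁴/(8EI) = 22835/EI
  triangular load, peak 16.4 at the fixed end: w₀L⁴/(30EI) = 3916/EI
  δ_0 = 26751/EI
Flexibility coefficient — unit upward force at B: δ_{BB} = L³/(3EI) = 259.6/EI.
With EI = 34000 kN·m²: δ_0 = 0.7868 m and δ_{BB} = 0.007634 m/kN.
Compatibility — the spring shortens by R_B/k under the reaction it provides: δ_0 − R_B·δ_{BB} = R_B/k. With 1/k = 0.000139 m/kN, R_B = δ_0 / (δ_{BB} + 1/k) = 0.7868 / (0.007634 + 0.000139) = 101.2 kN.
Vertical equilibrium: R_A = ΣP − R_B = 310 − 101.2 = 208.8 kN.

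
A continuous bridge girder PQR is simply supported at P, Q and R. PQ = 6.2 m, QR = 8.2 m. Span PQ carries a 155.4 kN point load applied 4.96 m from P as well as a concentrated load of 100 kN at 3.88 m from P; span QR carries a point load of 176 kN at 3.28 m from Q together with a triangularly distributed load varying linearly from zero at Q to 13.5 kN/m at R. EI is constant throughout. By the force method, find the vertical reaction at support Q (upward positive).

Release continuity at Q by inserting a hinge; the redundant is the internal moment M_Q. The primary structure is two simply-supported spans PQ and QR.
Discontinuity in slope at Q on the released structure — sum the simple-span end rotations:
  span PQ: point load 155.4 at a = 4.96: Pab(L + a)/(6LEI) = 286.7/EI
  span PQ: point load 100 at a = 3.88: Pab(L + a)/(6LEI) = 243.9/EI
  span QR: point load 176 at a = 3.28: Pab(L + b)/(6LEI) = 757.4/EI
  span QR: triangular load, peak 13.5: 7w₀L³/(360EI) = 144.7/EI
  relative rotation θ_0 = (530.6 + 902.1)/EI = 1433/EI
A unit hogging moment at Q produces rotation L₁/(3EI) + L₂/(3EI) = 4.8/EI.
Compatibility: M_Q·(L₁+L₂)/(3EI) = θ_0, giving M_Q = 298.5 kN·m (hogging).
Span PQ, ΣM about P with M_Q applied at Q: R_Q^{PQ}·6.2 = 1159 + 298.5, so R_Q^{PQ} = 235 kN and R_P = 255.4 − 235 = 20.36 kN.
Span QR, ΣM about R: R_Q^{QR}·8.2 = 1017 + 298.5, so R_Q^{QR} = 160.5 kN and R_R = 231.3 − 160.5 = 70.9 kN.
R_Q = 235 + 160.5 = 395.5 kN.

R_Q = 395.5 kN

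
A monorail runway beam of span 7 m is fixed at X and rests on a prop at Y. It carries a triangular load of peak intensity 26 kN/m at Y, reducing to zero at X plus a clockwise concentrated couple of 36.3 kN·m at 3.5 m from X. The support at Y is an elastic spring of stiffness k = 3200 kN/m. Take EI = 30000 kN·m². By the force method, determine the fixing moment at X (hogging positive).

Take the reaction at Y as the redundant and release it; the primary structure is a cantilever fixed at X.
Free-end deflection of the primary structure under the applied loading (downward +):
  triangular load, peak 26 at the free end: 11w₀L⁴/(120EI) = 5722/EI
  clockwise couple 36.3 at a = 3.5: M₀a(2L − a)/(2EI) = 667/EI
  δ_0 = 6389/EI
Flexibility coefficient — unit upward force at Y: δ_{YY} = L³/(3EI) = 114.3/EI.
With EI = 30000 kN·m²: δ_0 = 0.21298 m and δ_{YY} = 0.003811 m/kN.
Compatibility — the spring shortens by R_Y/k under the reaction it provides: δ_0 − R_Y·δ_{YY} = R_Y/k. With 1/k = 0.000313 m/kN, R_Y = δ_0 / (δ_{YY} + 1/k) = 0.21298 / (0.003811 + 0.000313) = 51.65 kN.
Moment equilibrium about X: M_X = Σ(load moments about X) − R_Y·L = 461 − 51.65×7 = 99.42 kN·m.

M_X = 99.42 kN·m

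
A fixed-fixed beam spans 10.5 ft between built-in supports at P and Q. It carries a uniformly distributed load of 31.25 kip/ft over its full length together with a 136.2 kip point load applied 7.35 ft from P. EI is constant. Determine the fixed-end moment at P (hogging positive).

Release both end moments; the primary structure is a simply-supported span PQ with redundants M_P and M_Q.
End rotations of the released simple span under the applied load (×1/EI):
  at P: UDL 31.25: wL³/(24EI) = 1507/EI
  at Q: UDL 31.25: wL³/(24EI) = 1507/EI
  at P: point load 136.2 at a = 7.35: Pab(L + b)/(6LEI) = 683.2/EI
  at Q: point load 136.2 at a = 7.35: Pab(L + a)/(6LEI) = 893.5/EI
  θ_P0 = 2191/EI,  θ_Q0 = 2401/EI
Flexibility coefficients: a unit moment at one end gives L/(3EI) there and L/(6EI) at the far end, so f₁₁ = f₂₂ = 3.5/EI and f₁₂ = f₂₁ = 1.75/EI.
Compatibility — zero rotation at each built-in end:
  3.5 M_P + 1.75 M_Q = 2191
  1.75 M_P + 3.5 M_Q = 2401
Solving the pair gives M_P = 377.2 kip·ft and M_Q = 497.3 kip·ft (hogging).

M_P = 377.2 kip·ft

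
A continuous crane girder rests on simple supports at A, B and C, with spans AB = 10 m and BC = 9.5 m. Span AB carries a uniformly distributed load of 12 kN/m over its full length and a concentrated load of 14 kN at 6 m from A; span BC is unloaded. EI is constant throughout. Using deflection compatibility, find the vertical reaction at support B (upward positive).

R_B = 87.02 kN

Take M_B as the redundant. Released structure: two simple spans AB and BC with a hinge at B.
Discontinuity in slope at B on the released structure — sum the simple-span end rotations:
  span AB: UDL 12: wL³/(24EI) = 500/EI
  span AB: point load 14 at a = 6: Pab(L + a)/(6LEI) = 89.6/EI
  relative rotation θ_0 = (589.6 + 0)/EI = 589.6/EI
A unit hogging moment at B produces rotation L₁/(3EI) + L₂/(3EI) = 6.5/EI.
Slope continuity at B: θ_0 = M_B·6.5/EI, so M_B = 589.6/6.5 = 90.71 kN·m (hogging).
Span AB, ΣM about A with M_B applied at B: R_B^{AB}·10 = 684 + 90.71, so R_B^{AB} = 77.47 kN and R_A = 134 − 77.47 = 56.53 kN.
Span BC, ΣM about C: R_B^{BC}·9.5 = 0 + 90.71, so R_B^{BC} = 9.548 kN and R_C = 0 − 9.548 = -9.548 kN.
R_B = 77.47 + 9.548 = 87.02 kN.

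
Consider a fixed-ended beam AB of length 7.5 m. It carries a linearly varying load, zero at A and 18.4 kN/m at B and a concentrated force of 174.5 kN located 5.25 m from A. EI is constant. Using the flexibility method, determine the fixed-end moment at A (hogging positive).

Take the two fixed-end moments M_A, M_B as redundants; the released structure is the simple span AB.
End rotations of the released simple span under the applied load (×1/EI):
  at A: triangular load, peak 18.4: 7w₀L³/(360EI) = 150.9/EI
  at B: triangular load, peak 18.4: w₀L³/(45EI) = 172.5/EI
  at A: point load 174.5 at a = 5.25: Pab(L + b)/(6LEI) = 446.6/EI
  at B: point load 174.5 at a = 5.25: Pab(L + a)/(6LEI) = 584/EI
  θ_A0 = 597.5/EI,  θ_B0 = 756.5/EI
Flexibility coefficients: a unit moment at one end gives L/(3EI) there and L/(6EI) at the far end, so f₁₁ = f₂₂ = 2.5/EI and f₁₂ = f₂₁ = 1.25/EI.
Compatibility — zero rotation at each built-in end:
  2.5 M_A + 1.25 M_B = 597.5
  1.25 M_A + 2.5 M_B = 756.5
Solving the pair gives M_A = 117 kN·m and M_B = 244.1 kN·m (hogging).

M_A = 117 kN·m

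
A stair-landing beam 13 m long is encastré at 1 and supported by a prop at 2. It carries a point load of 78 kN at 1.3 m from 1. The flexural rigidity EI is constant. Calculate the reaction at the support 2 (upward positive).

R_2 = 1.131 kN

Release the roller at 2. Primary structure: cantilever fixed at 1.
Deflection at 2 on the released cantilever, summing each load's contribution:
  point load 78 at a = 1.3: Pa²(3L − a)/(6EI) = 828.3/EI
Tip deflection under a unit load at 2: L³/(3EI) = 732.3/EI.
The prop prevents deflection at 2: R_2 = δ_0/δ_{22} = 828.3/732.3 = 1.131 kN.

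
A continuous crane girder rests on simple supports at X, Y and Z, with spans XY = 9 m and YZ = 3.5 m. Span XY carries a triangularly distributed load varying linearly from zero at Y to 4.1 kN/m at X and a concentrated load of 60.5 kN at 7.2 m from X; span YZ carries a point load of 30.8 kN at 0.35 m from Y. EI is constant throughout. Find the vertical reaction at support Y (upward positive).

R_Y = 111.2 kN

Release continuity at Y by inserting a hinge; the redundant is the internal moment M_Y. The primary structure is two simply-supported spans XY and YZ.
Rotations at Y on the released spans (each span's end-slope, ×1/EI):
  span XY: triangular load, peak 4.1: 7w₀L³/(360EI) = 58.12/EI
  span XY: point load 60.5 at a = 7.2: Pab(L + a)/(6LEI) = 235.2/EI
  span YZ: point load 30.8 at a = 0.35: Pab(L + b)/(6LEI) = 10.75/EI
  relative rotation θ_0 = (293.3 + 10.75)/EI = 304.1/EI
A unit hogging moment at Y produces rotation L₁/(3EI) + L₂/(3EI) = 4.167/EI.
Slope continuity at Y: θ_0 = M_Y·4.167/EI, so M_Y = 304.1/4.167 = 72.98 kN·m (hogging).
Span XY, ΣM about X with M_Y applied at Y: R_Y^{XY}·9 = 490.9 + 72.98, so R_Y^{XY} = 62.66 kN and R_X = 78.95 − 62.66 = 16.29 kN.
Span YZ, ΣM about Z: R_Y^{YZ}·3.5 = 97.02 + 72.98, so R_Y^{YZ} = 48.57 kN and R_Z = 30.8 − 48.57 = -17.77 kN.
R_Y = 62.66 + 48.57 = 111.2 kN.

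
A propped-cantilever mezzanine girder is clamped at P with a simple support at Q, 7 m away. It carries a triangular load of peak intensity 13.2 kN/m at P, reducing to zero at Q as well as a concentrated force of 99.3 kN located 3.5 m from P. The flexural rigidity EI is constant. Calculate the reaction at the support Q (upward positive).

Choose R_Q as the redundant. The primary structure is the cantilever fixed at P.
Free-end deflection of the primary structure under the applied loading (downward +):
  triangular load, peak 13.2 at the fixed end: w₀L⁴/(30EI) = 1056/EI
  point load 99.3 at a = 3.5: Pa²(3L − a)/(6EI) = 3548/EI
  δ_0 = 4604/EI
Tip deflection under a unit load at Q: L³/(3EI) = 114.3/EI.
The prop prevents deflection at Q: R_Q = δ_0/δ_{QQ} = 4604/114.3 = 40.27 kN.

R_Q = 40.27 kN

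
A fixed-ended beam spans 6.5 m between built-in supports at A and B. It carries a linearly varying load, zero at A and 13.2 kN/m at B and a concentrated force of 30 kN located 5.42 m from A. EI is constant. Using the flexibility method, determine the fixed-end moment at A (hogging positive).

Release both end moments; the primary structure is a simply-supported span AB with redundants M_A and M_B.
On the primary (simply-supported) span, the end slopes from the loading are:
  at A: triangular load, peak 13.2: 7w₀L³/(360EI) = 70.49/EI
  at B: triangular load, peak 13.2: w₀L³/(45EI) = 80.56/EI
  at A: point load 30 at a = 5.42: Pab(L + b)/(6LEI) = 34.13/EI
  at B: point load 30 at a = 5.42: Pab(L + a)/(6LEI) = 53.67/EI
  θ_A0 = 104.6/EI,  θ_B0 = 134.2/EI
Flexibility coefficients: a unit moment at one end gives L/(3EI) there and L/(6EI) at the far end, so f₁₁ = f₂₂ = 2.167/EI and f₁₂ = f₂₁ = 1.083/EI.
Compatibility — zero rotation at each built-in end:
  2.167 M_A + 1.083 M_B = 104.6
  1.083 M_A + 2.167 M_B = 134.2
Solving the pair gives M_A = 23.08 kN·m and M_B = 50.41 kN·m (hogging).

M_A = 23.08 kN·m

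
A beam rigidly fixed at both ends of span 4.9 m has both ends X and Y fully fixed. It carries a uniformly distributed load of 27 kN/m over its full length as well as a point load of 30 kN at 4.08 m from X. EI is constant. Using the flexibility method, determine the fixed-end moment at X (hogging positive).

Take the two fixed-end moments M_X, M_Y as redundants; the released structure is the simple span XY.
Simple-span end rotations at X and Y under the given loads:
  at X: UDL 27: wL³/(24EI) = 132.4/EI
  at Y: UDL 27: wL³/(24EI) = 132.4/EI
  at X: point load 30 at a = 4.08: Pab(L + b)/(6LEI) = 19.53/EI
  at Y: point load 30 at a = 4.08: Pab(L + a)/(6LEI) = 30.66/EI
  θ_X0 = 151.9/EI,  θ_Y0 = 163/EI
Flexibility coefficients: a unit moment at one end gives L/(3EI) there and L/(6EI) at the far end, so f₁₁ = f₂₂ = 1.633/EI and f₁₂ = f₂₁ = 0.8167/EI.
Compatibility — zero rotation at each built-in end:
  1.633 M_X + 0.8167 M_Y = 151.9
  0.8167 M_X + 1.633 M_Y = 163
Solving the pair gives M_X = 57.45 kN·m and M_Y = 71.08 kN·m (hogging).

M_X = 57.45 kN·m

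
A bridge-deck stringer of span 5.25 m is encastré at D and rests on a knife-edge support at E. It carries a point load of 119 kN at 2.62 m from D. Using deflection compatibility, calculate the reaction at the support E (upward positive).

Release the roller at E. Primary structure: cantilever fixed at D.
Free-end deflection of the primary structure under the applied loading (downward +):
  point load 119 at a = 2.62: Pa²(3L − a)/(6EI) = 1788/EI
Flexibility coefficient — unit upward force at E: δ_{EE} = L³/(3EI) = 48.23/EI.
Compatibility at E: δ_0 − R_E·δ_{EE} = 0, so R_E = 1788/48.23 = 37.06 kN.

R_E = 37.06 kN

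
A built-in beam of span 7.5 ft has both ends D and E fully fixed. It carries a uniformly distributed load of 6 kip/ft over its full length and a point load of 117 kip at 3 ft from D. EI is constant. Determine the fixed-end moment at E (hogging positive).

Take the two fixed-end moments M_D, M_E as redundants; the released structure is the simple span DE.
End rotations of the released simple span under the applied load (×1/EI):
  at D: UDL 6: wL³/(24EI) = 105.5/EI
  at E: UDL 6: wL³/(24EI) = 105.5/EI
  at D: point load 117 at a = 3: Pab(L + b)/(6LEI) = 421.2/EI
  at E: point load 117 at a = 3: Pab(L + a)/(6LEI) = 368.6/EI
  θ_D0 = 526.7/EI,  θ_E0 = 474/EI
Flexibility coefficients: a unit moment at one end gives L/(3EI) there and L/(6EI) at the far end, so f₁₁ = f₂₂ = 2.5/EI and f₁₂ = f₂₁ = 1.25/EI.
Compatibility — zero rotation at each built-in end:
  2.5 M_D + 1.25 M_E = 526.7
  1.25 M_D + 2.5 M_E = 474
Solving the pair gives M_D = 154.5 kip·ft and M_E = 112.4 kip·ft (hogging).

M_E = 112.4 kip·ft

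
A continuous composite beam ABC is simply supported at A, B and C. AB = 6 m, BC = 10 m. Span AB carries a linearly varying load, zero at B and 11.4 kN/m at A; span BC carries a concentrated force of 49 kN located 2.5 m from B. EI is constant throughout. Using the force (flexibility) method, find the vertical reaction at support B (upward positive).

R_B = 63.94 kN

Release continuity at B by inserting a hinge; the redundant is the internal moment M_B. The primary structure is two simply-supported spans AB and BC.
Rotations at B on the released spans (each span's end-slope, ×1/EI):
  span AB: triangular load, peak 11.4: 7w₀L³/(360EI) = 47.88/EI
  span BC: point load 49 at a = 2.5: Pab(L + b)/(6LEI) = 268/EI
  relative rotation θ_0 = (47.88 + 268)/EI = 315.8/EI
A unit hogging moment at B produces rotation L₁/(3EI) + L₂/(3EI) = 5.333/EI.
Slope continuity at B: θ_0 = M_B·5.333/EI, so M_B = 315.8/5.333 = 59.22 kN·m (hogging).
Span AB, ΣM about A with M_B applied at B: R_B^{AB}·6 = 68.4 + 59.22, so R_B^{AB} = 21.27 kN and R_A = 34.2 − 21.27 = 12.93 kN.
Span BC, ΣM about C: R_B^{BC}·10 = 367.5 + 59.22, so R_B^{BC} = 42.67 kN and R_C = 49 − 42.67 = 6.328 kN.
R_B = 21.27 + 42.67 = 63.94 kN.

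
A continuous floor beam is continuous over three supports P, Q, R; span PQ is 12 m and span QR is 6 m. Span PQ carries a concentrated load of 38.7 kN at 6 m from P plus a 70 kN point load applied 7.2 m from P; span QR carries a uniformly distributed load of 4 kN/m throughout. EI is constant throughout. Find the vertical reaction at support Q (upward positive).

Take M_Q as the redundant. Released structure: two simple spans PQ and QR with a hinge at Q.
Rotations at Q on the released spans (each span's end-slope, ×1/EI):
  span PQ: point load 38.7 at a = 6: Pab(L + a)/(6LEI) = 348.3/EI
  span PQ: point load 70 at a = 7.2: Pab(L + a)/(6LEI) = 645.1/EI
  span QR: UDL 4: wL³/(24EI) = 36/EI
  relative rotation θ_0 = (993.4 + 36)/EI = 1029/EI
A unit hogging moment at Q produces rotation L₁/(3EI) + L₂/(3EI) = 6/EI.
Compatibility: M_Q·(L₁+L₂)/(3EI) = θ_0, giving M_Q = 171.6 kN·m (hogging).
Span PQ, ΣM about P with M_Q applied at Q: R_Q^{PQ}·12 = 736.2 + 171.6, so R_Q^{PQ} = 75.65 kN and R_P = 108.7 − 75.65 = 33.05 kN.
Span QR, ΣM about R: R_Q^{QR}·6 = 72 + 171.6, so R_Q^{QR} = 40.59 kN and R_R = 24 − 40.59 = -16.59 kN.
R_Q = 75.65 + 40.59 = 116.2 kN.

R_Q = 116.2 kN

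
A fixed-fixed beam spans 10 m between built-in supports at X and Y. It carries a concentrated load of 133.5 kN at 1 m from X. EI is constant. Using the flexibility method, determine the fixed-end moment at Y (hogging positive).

M_Y = 12.02 kN·m

Release both end moments; the primary structure is a simply-supported span XY with redundants M_X and M_Y.
On the primary (simply-supported) span, the end slopes from the loading are:
  at X: point load 133.5 at a = 1: Pab(L + b)/(6LEI) = 380.5/EI
  at Y: point load 133.5 at a = 1: Pab(L + a)/(6LEI) = 220.3/EI
  θ_X0 = 380.5/EI,  θ_Y0 = 220.3/EI
Flexibility coefficients: a unit moment at one end gives L/(3EI) there and L/(6EI) at the far end, so f₁₁ = f₂₂ = 3.333/EI and f₁₂ = f₂₁ = 1.667/EI.
Compatibility — zero rotation at each built-in end:
  3.333 M_X + 1.667 M_Y = 380.5
  1.667 M_X + 3.333 M_Y = 220.3
Solving the pair gives M_X = 108.1 kN·m and M_Y = 12.02 kN·m (hogging).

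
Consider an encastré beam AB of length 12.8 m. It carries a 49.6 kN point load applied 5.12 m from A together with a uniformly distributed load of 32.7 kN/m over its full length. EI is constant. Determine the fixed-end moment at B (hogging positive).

Take the two fixed-end moments M_A, M_B as redundants; the released structure is the simple span AB.
On the primary (simply-supported) span, the end slopes from the loading are:
  at A: point load 49.6 at a = 5.12: Pab(L + b)/(6LEI) = 520.1/EI
  at B: point load 49.6 at a = 5.12: Pab(L + a)/(6LEI) = 455.1/EI
  at A: UDL 32.7: wL³/(24EI) = 2857/EI
  at B: UDL 32.7: wL³/(24EI) = 2857/EI
  θ_A0 = 3377/EI,  θ_B0 = 3312/EI
Flexibility coefficients: a unit moment at one end gives L/(3EI) there and L/(6EI) at the far end, so f₁₁ = f₂₂ = 4.267/EI and f₁₂ = f₂₁ = 2.133/EI.
Compatibility — zero rotation at each built-in end:
  4.267 M_A + 2.133 M_B = 3377
  2.133 M_A + 4.267 M_B = 3312
Solving the pair gives M_A = 537.9 kN·m and M_B = 507.4 kN·m (hogging).

M_B = 507.4 kN·m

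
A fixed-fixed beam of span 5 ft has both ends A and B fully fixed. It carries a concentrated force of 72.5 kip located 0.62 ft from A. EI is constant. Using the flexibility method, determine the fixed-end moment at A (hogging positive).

M_A = 34.49 kip·ft

Release both end moments; the primary structure is a simply-supported span AB with redundants M_A and M_B.
Simple-span end rotations at A and B under the given loads:
  at A: point load 72.5 at a = 0.62: Pab(L + b)/(6LEI) = 61.56/EI
  at B: point load 72.5 at a = 0.62: Pab(L + a)/(6LEI) = 36.88/EI
  θ_A0 = 61.56/EI,  θ_B0 = 36.88/EI
Flexibility coefficients: a unit moment at one end gives L/(3EI) there and L/(6EI) at the far end, so f₁₁ = f₂₂ = 1.667/EI and f₁₂ = f₂₁ = 0.8333/EI.
Compatibility — zero rotation at each built-in end:
  1.667 M_A + 0.8333 M_B = 61.56
  0.8333 M_A + 1.667 M_B = 36.88
Solving the pair gives M_A = 34.49 kip·ft and M_B = 4.883 kip·ft (hogging).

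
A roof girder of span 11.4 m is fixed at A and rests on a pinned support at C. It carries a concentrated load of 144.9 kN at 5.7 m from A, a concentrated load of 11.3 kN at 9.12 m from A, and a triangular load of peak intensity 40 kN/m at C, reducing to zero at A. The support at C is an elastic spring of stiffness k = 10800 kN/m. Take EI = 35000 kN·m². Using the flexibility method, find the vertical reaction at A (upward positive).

Choose R_C as the redundant. The primary structure is the cantilever fixed at A.
Primary-structure tip deflection at C by superposition:
  point load 144.9 at a = 5.7: Pa²(3L − a)/(6EI) = 22362/EI
  point load 11.3 at a = 9.12: Pa²(3L − a)/(6EI) = 3929/EI
  triangular load, peak 40 at the free end: 11w₀L⁴/(120EI) = 61929/EI
  δ_0 = 88219/EI
Flexibility coefficient — unit upward force at C: δ_{CC} = L³/(3EI) = 493.8/EI.
With EI = 35000 kN·m²: δ_0 = 2.5206 m and δ_{CC} = 0.01411 m/kN.
Compatibility — the spring shortens by R_C/k under the reaction it provides: δ_0 − R_C·δ_{CC} = R_C/k. With 1/k = 0.000093 m/kN, R_C = δ_0 / (δ_{CC} + 1/k) = 2.5206 / (0.01411 + 0.000093) = 177.5 kN.
Vertical equilibrium: R_A = ΣP − R_C = 384.2 − 177.5 = 206.7 kN.

R_A = 206.7 kN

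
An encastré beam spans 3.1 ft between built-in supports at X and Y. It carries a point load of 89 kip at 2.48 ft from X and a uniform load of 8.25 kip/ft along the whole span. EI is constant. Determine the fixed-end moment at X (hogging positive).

Release both end moments; the primary structure is a simply-supported span XY with redundants M_X and M_Y.
Simple-span end rotations at X and Y under the given loads:
  at X: point load 89 at a = 2.48: Pab(L + b)/(6LEI) = 27.37/EI
  at Y: point load 89 at a = 2.48: Pab(L + a)/(6LEI) = 41.05/EI
  at X: UDL 8.25: wL³/(24EI) = 10.24/EI
  at Y: UDL 8.25: wL³/(24EI) = 10.24/EI
  θ_X0 = 37.61/EI,  θ_Y0 = 51.29/EI
Flexibility coefficients: a unit moment at one end gives L/(3EI) there and L/(6EI) at the far end, so f₁₁ = f₂₂ = 1.033/EI and f₁₂ = f₂₁ = 0.5167/EI.
Compatibility — zero rotation at each built-in end:
  1.033 M_X + 0.5167 M_Y = 37.61
  0.5167 M_X + 1.033 M_Y = 51.29
Solving the pair gives M_X = 15.44 kip·ft and M_Y = 41.92 kip·ft (hogging).

M_X = 15.44 kip·ft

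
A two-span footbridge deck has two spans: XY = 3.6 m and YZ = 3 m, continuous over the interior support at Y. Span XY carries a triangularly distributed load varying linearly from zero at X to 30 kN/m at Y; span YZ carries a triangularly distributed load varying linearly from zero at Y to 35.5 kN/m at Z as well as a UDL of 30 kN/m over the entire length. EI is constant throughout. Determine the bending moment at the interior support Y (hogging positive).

Release continuity at Y by inserting a hinge; the redundant is the internal moment M_Y. The primary structure is two simply-supported spans XY and YZ.
End slopes at the hinge Y, treating each span as simply supported:
  span XY: triangular load, peak 30: w₀L³/(45EI) = 31.1/EI
  span YZ: triangular load, peak 35.5: 7w₀L³/(360EI) = 18.64/EI
  span YZ: UDL 30: wL³/(24EI) = 33.75/EI
  relative rotation θ_0 = (31.1 + 52.39)/EI = 83.49/EI
A unit hogging moment at Y produces rotation L₁/(3EI) + L₂/(3EI) = 2.2/EI.
Slope continuity at Y: θ_0 = M_Y·2.2/EI, so M_Y = 83.49/2.2 = 37.95 kN·m (hogging).

M_Y = 37.95 kN·m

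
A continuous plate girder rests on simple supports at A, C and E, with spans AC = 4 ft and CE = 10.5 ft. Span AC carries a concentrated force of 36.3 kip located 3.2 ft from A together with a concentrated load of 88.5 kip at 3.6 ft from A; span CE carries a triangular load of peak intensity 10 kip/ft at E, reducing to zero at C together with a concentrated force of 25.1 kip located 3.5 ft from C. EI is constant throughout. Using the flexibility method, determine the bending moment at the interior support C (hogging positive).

M_C = 96.03 kip·ft

Release continuity at C by inserting a hinge; the redundant is the internal moment M_C. The primary structure is two simply-supported spans AC and CE.
Rotations at C on the released spans (each span's end-slope, ×1/EI):
  span AC: point load 36.3 at a = 3.2: Pab(L + a)/(6LEI) = 27.88/EI
  span AC: point load 88.5 at a = 3.6: Pab(L + a)/(6LEI) = 40.36/EI
  span CE: triangular load, peak 10: 7w₀L³/(360EI) = 225.1/EI
  span CE: point load 25.1 at a = 3.5: Pab(L + b)/(6LEI) = 170.8/EI
  relative rotation θ_0 = (68.23 + 395.9)/EI = 464.1/EI
A unit hogging moment at C produces rotation L₁/(3EI) + L₂/(3EI) = 4.833/EI.
Compatibility: M_C·(L₁+L₂)/(3EI) = θ_0, giving M_C = 96.03 kip·ft (hogging).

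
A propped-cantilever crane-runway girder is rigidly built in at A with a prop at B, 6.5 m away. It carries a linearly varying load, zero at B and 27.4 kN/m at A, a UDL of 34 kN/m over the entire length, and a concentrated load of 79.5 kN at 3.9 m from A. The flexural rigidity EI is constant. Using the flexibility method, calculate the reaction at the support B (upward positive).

Choose R_B as the redundant. The primary structure is the cantilever fixed at A.
Deflection at B on the released cantilever, summing each load's contribution:
  triangular load, peak 27.4 at the fixed end: w₀L⁴/(30EI) = 1630/EI
  UDL 34: wL⁴/(8EI) = 7587/EI
  point load 79.5 at a = 3.9: Pa²(3L − a)/(6EI) = 3144/EI
  δ_0 = 12361/EI
Flexibility coefficient — unit upward force at B: δ_{BB} = L³/(3EI) = 91.54/EI.
Compatibility at B: δ_0 − R_B·δ_{BB} = 0, so R_B = 12361/91.54 = 135 kN.

R_B = 135 kN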